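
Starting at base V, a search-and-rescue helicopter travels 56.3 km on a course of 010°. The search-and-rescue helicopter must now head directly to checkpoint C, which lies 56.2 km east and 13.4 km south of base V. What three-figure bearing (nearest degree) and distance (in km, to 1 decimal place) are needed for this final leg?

146°, 83.0 km

Leg 1 (010°, 56.3 km): east 56.3 sin 10° = 9.78, north 56.3 cos 10° = 55.44
Current position: (9.78, 55.44). Target: (56.2, -13.4). Remaining: Δeast = 46.42, Δnorth = -68.84.
Bearing = atan2(46.42, -68.84) mod 360° = 146.01°; distance = √((46.42)² + (-68.84)²) = 83.035 km.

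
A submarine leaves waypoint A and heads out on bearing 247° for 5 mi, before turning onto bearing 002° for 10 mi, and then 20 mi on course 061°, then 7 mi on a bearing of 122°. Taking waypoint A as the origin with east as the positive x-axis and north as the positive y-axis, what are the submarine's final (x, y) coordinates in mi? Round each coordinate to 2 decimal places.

Leg 1 (247°, 5 mi): east 5 sin 247° = -4.60, north 5 cos 247° = -1.95
Leg 2 (002°, 10 mi): east 10 sin 2° = 0.35, north 10 cos 2° = 9.99
Leg 3 (061°, 20 mi): east 20 sin 61° = 17.49, north 20 cos 61° = 9.70
Leg 4 (122°, 7 mi): east 7 sin 122° = 5.94, north 7 cos 122° = -3.71
Summing: 19.18 mi east, 14.03 mi north → (19.18, 14.03).

(19.18, 14.03)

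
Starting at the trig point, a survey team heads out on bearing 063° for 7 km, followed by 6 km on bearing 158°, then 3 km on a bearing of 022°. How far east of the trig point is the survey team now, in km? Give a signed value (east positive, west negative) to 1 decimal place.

9.6 km

Leg 1 (063°, 7 km): east 7 sin 63° = 6.24, north 7 cos 63° = 3.18
Leg 2 (158°, 6 km): east 6 sin 158° = 2.25, north 6 cos 158° = -5.56
Leg 3 (022°, 3 km): east 3 sin 22° = 1.12, north 3 cos 22° = 2.78
Net east component: 9.61 km.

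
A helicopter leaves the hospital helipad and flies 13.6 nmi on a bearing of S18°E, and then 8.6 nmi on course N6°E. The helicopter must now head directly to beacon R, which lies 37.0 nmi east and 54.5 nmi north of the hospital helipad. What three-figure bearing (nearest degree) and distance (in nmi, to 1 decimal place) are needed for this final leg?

028°, 67.0 nmi

Leg 1 (S18°E, 13.6 nmi): east 13.6 sin 162° = 4.20, north 13.6 cos 162° = -12.93
Leg 2 (N6°E, 8.6 nmi): east 8.6 sin 6° = 0.90, north 8.6 cos 6° = 8.55
Current position: (5.10, -4.38). Target: (37.0, 54.5). Remaining: Δeast = 31.90, Δnorth = 58.88.
Bearing = atan2(31.90, 58.88) mod 360° = 28.45°; distance = √((31.90)² + (58.88)²) = 66.967 nmi.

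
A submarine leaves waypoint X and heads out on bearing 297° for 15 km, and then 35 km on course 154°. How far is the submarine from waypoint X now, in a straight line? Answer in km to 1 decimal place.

Leg 1 (297°, 15 km): east 15 sin 297° = -13.37, north 15 cos 297° = 6.81
Leg 2 (154°, 35 km): east 35 sin 154° = 15.34, north 35 cos 154° = -31.46
Net: 1.98 east, -24.65 north. Distance = √((1.98)² + (-24.65)²) = 24.727 km.

24.7 km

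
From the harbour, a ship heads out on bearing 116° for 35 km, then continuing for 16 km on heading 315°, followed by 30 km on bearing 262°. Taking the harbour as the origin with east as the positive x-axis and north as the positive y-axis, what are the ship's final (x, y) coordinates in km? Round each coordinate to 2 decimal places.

(-9.56, -8.20)

Leg 1 (116°, 35 km): east 35 sin 116° = 31.46, north 35 cos 116° = -15.34
Leg 2 (315°, 16 km): east 16 sin 315° = -11.31, north 16 cos 315° = 11.31
Leg 3 (262°, 30 km): east 30 sin 262° = -29.71, north 30 cos 262° = -4.18
Summing: -9.56 km east, -8.20 km north → (-9.56, -8.20).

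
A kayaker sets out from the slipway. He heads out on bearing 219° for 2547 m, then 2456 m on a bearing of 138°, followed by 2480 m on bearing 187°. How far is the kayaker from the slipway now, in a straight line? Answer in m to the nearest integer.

6272 m

Leg 1 (219°, 2547 m): east 2547 sin 219° = -1602.88, north 2547 cos 219° = -1979.39
Leg 2 (138°, 2456 m): east 2456 sin 138° = 1643.38, north 2456 cos 138° = -1825.16
Leg 3 (187°, 2480 m): east 2480 sin 187° = -302.24, north 2480 cos 187° = -2461.51
Net: -261.73 east, -6266.07 north. Distance = √((-261.73)² + (-6266.07)²) = 6271.533 m.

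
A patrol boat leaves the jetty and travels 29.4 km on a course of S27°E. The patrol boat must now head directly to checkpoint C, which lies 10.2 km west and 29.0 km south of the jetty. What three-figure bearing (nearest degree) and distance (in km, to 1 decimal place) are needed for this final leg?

263°, 23.7 km

Leg 1 (S27°E, 29.4 km): east 29.4 sin 153° = 13.35, north 29.4 cos 153° = -26.20
Current position: (13.35, -26.20). Target: (-10.2, -29.0). Remaining: Δeast = -23.55, Δnorth = -2.80.
Bearing = atan2(-23.55, -2.80) mod 360° = 263.21°; distance = √((-23.55)² + (-2.80)²) = 23.714 km.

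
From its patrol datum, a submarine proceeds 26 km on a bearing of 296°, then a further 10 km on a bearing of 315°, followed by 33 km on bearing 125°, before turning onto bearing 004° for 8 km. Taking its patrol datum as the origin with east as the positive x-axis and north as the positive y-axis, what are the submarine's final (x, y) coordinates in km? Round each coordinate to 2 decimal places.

(-2.85, 7.52)

Leg 1 (296°, 26 km): east 26 sin 296° = -23.37, north 26 cos 296° = 11.40
Leg 2 (315°, 10 km): east 10 sin 315° = -7.07, north 10 cos 315° = 7.07
Leg 3 (125°, 33 km): east 33 sin 125° = 27.03, north 33 cos 125° = -18.93
Leg 4 (004°, 8 km): east 8 sin 4° = 0.56, north 8 cos 4° = 7.98
Summing: -2.85 km east, 7.52 km north → (-2.85, 7.52).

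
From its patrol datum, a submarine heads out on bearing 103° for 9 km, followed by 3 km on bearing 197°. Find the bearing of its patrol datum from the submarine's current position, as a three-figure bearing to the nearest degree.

302°

Leg 1 (103°, 9 km): east 9 sin 103° = 8.77, north 9 cos 103° = -2.02
Leg 2 (197°, 3 km): east 3 sin 197° = -0.88, north 3 cos 197° = -2.87
Net displacement: 7.89 east, -4.89 north. Direction back to start is (-7.89, 4.89): bearing = atan2(-7.89, 4.89) mod 360° = 301.80° ≈ 302°.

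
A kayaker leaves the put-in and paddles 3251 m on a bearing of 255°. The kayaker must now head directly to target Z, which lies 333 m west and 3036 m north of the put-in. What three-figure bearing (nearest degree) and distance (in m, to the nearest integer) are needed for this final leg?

036°, 4787 m

Leg 1 (255°, 3251 m): east 3251 sin 255° = -3140.22, north 3251 cos 255° = -841.42
Current position: (-3140.22, -841.42). Target: (-333, 3036). Remaining: Δeast = 2807.22, Δnorth = 3877.42.
Bearing = atan2(2807.22, 3877.42) mod 360° = 35.90°; distance = √((2807.22)² + (3877.42)²) = 4786.951 m.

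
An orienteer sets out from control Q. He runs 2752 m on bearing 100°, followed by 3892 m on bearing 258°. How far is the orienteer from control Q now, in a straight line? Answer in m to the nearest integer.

1691 m

Leg 1 (100°, 2752 m): east 2752 sin 100° = 2710.19, north 2752 cos 100° = -477.88
Leg 2 (258°, 3892 m): east 3892 sin 258° = -3806.95, north 3892 cos 258° = -809.19
Net: -1096.76 east, -1287.07 north. Distance = √((-1096.76)² + (-1287.07)²) = 1690.987 m.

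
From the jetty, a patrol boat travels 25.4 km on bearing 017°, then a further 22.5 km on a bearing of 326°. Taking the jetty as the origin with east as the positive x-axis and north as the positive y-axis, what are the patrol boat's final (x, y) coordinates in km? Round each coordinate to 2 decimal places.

(-5.16, 42.94)

Leg 1 (017°, 25.4 km): east 25.4 sin 17° = 7.43, north 25.4 cos 17° = 24.29
Leg 2 (326°, 22.5 km): east 22.5 sin 326° = -12.58, north 22.5 cos 326° = 18.65
Summing: -5.16 km east, 42.94 km north → (-5.16, 42.94).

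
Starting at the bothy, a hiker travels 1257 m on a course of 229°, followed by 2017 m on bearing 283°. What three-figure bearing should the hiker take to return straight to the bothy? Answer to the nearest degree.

Leg 1 (229°, 1257 m): east 1257 sin 229° = -948.67, north 1257 cos 229° = -824.67
Leg 2 (283°, 2017 m): east 2017 sin 283° = -1965.30, north 2017 cos 283° = 453.73
Net displacement: -2913.97 east, -370.94 north. Direction back to start is (2913.97, 370.94): bearing = atan2(2913.97, 370.94) mod 360° = 82.75° ≈ 083°.

083°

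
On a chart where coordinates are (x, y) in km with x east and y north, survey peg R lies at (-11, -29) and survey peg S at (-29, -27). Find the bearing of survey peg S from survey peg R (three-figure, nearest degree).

Δeast = -29 − -11 = -18.00; Δnorth = -27 − -29 = 2.00.
Bearing = atan2(Δeast, Δnorth) mod 360° = 276.34° ≈ 276°.

276°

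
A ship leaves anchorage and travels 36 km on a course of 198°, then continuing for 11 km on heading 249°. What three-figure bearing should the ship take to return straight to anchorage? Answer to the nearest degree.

029°

Leg 1 (198°, 36 km): east 36 sin 198° = -11.12, north 36 cos 198° = -34.24
Leg 2 (249°, 11 km): east 11 sin 249° = -10.27, north 11 cos 249° = -3.94
Net displacement: -21.39 east, -38.18 north. Direction back to start is (21.39, 38.18): bearing = atan2(21.39, 38.18) mod 360° = 29.26° ≈ 029°.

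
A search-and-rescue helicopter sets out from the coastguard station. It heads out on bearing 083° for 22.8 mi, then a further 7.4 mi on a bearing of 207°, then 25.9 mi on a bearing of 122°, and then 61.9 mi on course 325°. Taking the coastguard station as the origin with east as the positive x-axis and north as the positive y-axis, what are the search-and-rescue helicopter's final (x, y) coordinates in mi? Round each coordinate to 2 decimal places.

(5.73, 33.17)

Leg 1 (083°, 22.8 mi): east 22.8 sin 83° = 22.63, north 22.8 cos 83° = 2.78
Leg 2 (207°, 7.4 mi): east 7.4 sin 207° = -3.36, north 7.4 cos 207° = -6.59
Leg 3 (122°, 25.9 mi): east 25.9 sin 122° = 21.96, north 25.9 cos 122° = -13.72
Leg 4 (325°, 61.9 mi): east 61.9 sin 325° = -35.50, north 61.9 cos 325° = 50.71
Summing: 5.73 mi east, 33.17 mi north → (5.73, 33.17).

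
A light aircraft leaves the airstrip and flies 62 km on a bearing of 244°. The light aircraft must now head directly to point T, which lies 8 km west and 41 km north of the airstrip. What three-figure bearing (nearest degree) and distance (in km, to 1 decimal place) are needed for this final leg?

035°, 83.2 km

Leg 1 (244°, 62 km): east 62 sin 244° = -55.73, north 62 cos 244° = -27.18
Current position: (-55.73, -27.18). Target: (-8, 41). Remaining: Δeast = 47.73, Δnorth = 68.18.
Bearing = atan2(47.73, 68.18) mod 360° = 34.99°; distance = √((47.73)² + (68.18)²) = 83.223 km.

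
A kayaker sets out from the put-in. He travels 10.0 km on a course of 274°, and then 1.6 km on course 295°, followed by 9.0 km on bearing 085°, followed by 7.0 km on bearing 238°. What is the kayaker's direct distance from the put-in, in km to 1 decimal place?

Leg 1 (274°, 10.0 km): east 10.0 sin 274° = -9.98, north 10.0 cos 274° = 0.70
Leg 2 (295°, 1.6 km): east 1.6 sin 295° = -1.45, north 1.6 cos 295° = 0.68
Leg 3 (085°, 9.0 km): east 9.0 sin 85° = 8.97, north 9.0 cos 85° = 0.78
Leg 4 (238°, 7.0 km): east 7.0 sin 238° = -5.94, north 7.0 cos 238° = -3.71
Net: -8.40 east, -1.55 north. Distance = √((-8.40)² + (-1.55)²) = 8.538 km.

8.5 km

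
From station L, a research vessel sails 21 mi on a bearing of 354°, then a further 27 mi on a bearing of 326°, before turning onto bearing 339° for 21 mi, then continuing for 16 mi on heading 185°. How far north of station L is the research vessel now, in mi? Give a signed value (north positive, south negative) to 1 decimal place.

46.9 mi

Leg 1 (354°, 21 mi): east 21 sin 354° = -2.20, north 21 cos 354° = 20.88
Leg 2 (326°, 27 mi): east 27 sin 326° = -15.10, north 27 cos 326° = 22.38
Leg 3 (339°, 21 mi): east 21 sin 339° = -7.53, north 21 cos 339° = 19.61
Leg 4 (185°, 16 mi): east 16 sin 185° = -1.39, north 16 cos 185° = -15.94
Net north component: 46.94 mi.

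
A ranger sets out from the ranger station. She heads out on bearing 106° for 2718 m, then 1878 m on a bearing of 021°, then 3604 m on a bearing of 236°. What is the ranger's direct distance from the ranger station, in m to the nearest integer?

1054 m

Leg 1 (106°, 2718 m): east 2718 sin 106° = 2612.71, north 2718 cos 106° = -749.18
Leg 2 (021°, 1878 m): east 1878 sin 21° = 673.02, north 1878 cos 21° = 1753.26
Leg 3 (236°, 3604 m): east 3604 sin 236° = -2987.85, north 3604 cos 236° = -2015.33
Net: 297.87 east, -1011.25 north. Distance = √((297.87)² + (-1011.25)²) = 1054.208 m.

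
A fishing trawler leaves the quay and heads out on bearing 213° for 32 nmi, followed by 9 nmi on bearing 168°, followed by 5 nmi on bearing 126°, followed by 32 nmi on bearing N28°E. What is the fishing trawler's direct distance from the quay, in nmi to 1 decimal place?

10.9 nmi

Leg 1 (213°, 32 nmi): east 32 sin 213° = -17.43, north 32 cos 213° = -26.84
Leg 2 (168°, 9 nmi): east 9 sin 168° = 1.87, north 9 cos 168° = -8.80
Leg 3 (126°, 5 nmi): east 5 sin 126° = 4.05, north 5 cos 126° = -2.94
Leg 4 (N28°E, 32 nmi): east 32 sin 28° = 15.02, north 32 cos 28° = 28.25
Net: 3.51 east, -10.33 north. Distance = √((3.51)² + (-10.33)²) = 10.906 nmi.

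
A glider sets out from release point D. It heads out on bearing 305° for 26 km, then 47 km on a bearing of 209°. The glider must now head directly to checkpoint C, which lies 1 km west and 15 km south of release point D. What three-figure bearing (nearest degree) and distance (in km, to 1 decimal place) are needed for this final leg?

Leg 1 (305°, 26 km): east 26 sin 305° = -21.30, north 26 cos 305° = 14.91
Leg 2 (209°, 47 km): east 47 sin 209° = -22.79, north 47 cos 209° = -41.11
Current position: (-44.08, -26.19). Target: (-1, -15). Remaining: Δeast = 43.08, Δnorth = 11.19.
Bearing = atan2(43.08, 11.19) mod 360° = 75.44°; distance = √((43.08)² + (11.19)²) = 44.514 km.

075°, 44.5 km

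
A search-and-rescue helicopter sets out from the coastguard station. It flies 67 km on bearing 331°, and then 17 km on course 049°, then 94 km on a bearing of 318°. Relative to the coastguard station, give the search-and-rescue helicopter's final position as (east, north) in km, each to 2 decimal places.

(-82.55, 139.61)

Leg 1 (331°, 67 km): east 67 sin 331° = -32.48, north 67 cos 331° = 58.60
Leg 2 (049°, 17 km): east 17 sin 49° = 12.83, north 17 cos 49° = 11.15
Leg 3 (318°, 94 km): east 94 sin 318° = -62.90, north 94 cos 318° = 69.86
Summing: -82.55 km east, 139.61 km north → (-82.55, 139.61).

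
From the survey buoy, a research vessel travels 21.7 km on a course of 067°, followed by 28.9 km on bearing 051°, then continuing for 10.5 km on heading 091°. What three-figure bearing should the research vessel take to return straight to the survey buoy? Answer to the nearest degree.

Leg 1 (067°, 21.7 km): east 21.7 sin 67° = 19.97, north 21.7 cos 67° = 8.48
Leg 2 (051°, 28.9 km): east 28.9 sin 51° = 22.46, north 28.9 cos 51° = 18.19
Leg 3 (091°, 10.5 km): east 10.5 sin 91° = 10.50, north 10.5 cos 91° = -0.18
Net displacement: 52.93 east, 26.48 north. Direction back to start is (-52.93, -26.48): bearing = atan2(-52.93, -26.48) mod 360° = 243.42° ≈ 243°.

243°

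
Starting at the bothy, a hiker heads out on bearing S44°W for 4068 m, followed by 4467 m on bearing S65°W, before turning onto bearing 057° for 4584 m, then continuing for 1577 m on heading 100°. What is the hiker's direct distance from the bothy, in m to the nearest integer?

Leg 1 (S44°W, 4068 m): east 4068 sin 224° = -2825.87, north 4068 cos 224° = -2926.27
Leg 2 (S65°W, 4467 m): east 4467 sin 245° = -4048.48, north 4467 cos 245° = -1887.84
Leg 3 (057°, 4584 m): east 4584 sin 57° = 3844.47, north 4584 cos 57° = 2496.63
Leg 4 (100°, 1577 m): east 1577 sin 100° = 1553.04, north 1577 cos 100° = -273.84
Net: -1476.84 east, -2591.33 north. Distance = √((-1476.84)² + (-2591.33)²) = 2982.622 m.

2983 m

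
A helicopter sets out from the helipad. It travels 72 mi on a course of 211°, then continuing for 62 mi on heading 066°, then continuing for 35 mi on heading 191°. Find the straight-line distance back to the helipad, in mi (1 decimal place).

72.0 mi

Leg 1 (211°, 72 mi): east 72 sin 211° = -37.08, north 72 cos 211° = -61.72
Leg 2 (066°, 62 mi): east 62 sin 66° = 56.64, north 62 cos 66° = 25.22
Leg 3 (191°, 35 mi): east 35 sin 191° = -6.68, north 35 cos 191° = -34.36
Net: 12.88 east, -70.86 north. Distance = √((12.88)² + (-70.86)²) = 72.016 mi.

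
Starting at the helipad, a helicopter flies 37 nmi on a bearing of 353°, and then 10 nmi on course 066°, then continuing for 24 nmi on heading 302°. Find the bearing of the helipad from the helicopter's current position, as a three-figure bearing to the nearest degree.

164°

Leg 1 (353°, 37 nmi): east 37 sin 353° = -4.51, north 37 cos 353° = 36.72
Leg 2 (066°, 10 nmi): east 10 sin 66° = 9.14, north 10 cos 66° = 4.07
Leg 3 (302°, 24 nmi): east 24 sin 302° = -20.35, north 24 cos 302° = 12.72
Net displacement: -15.73 east, 53.51 north. Direction back to start is (15.73, -53.51): bearing = atan2(15.73, -53.51) mod 360° = 163.62° ≈ 164°.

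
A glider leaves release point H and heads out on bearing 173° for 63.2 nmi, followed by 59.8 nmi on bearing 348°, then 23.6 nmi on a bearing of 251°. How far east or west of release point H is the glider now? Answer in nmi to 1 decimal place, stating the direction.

27.0 nmi west

Leg 1 (173°, 63.2 nmi): east 63.2 sin 173° = 7.70, north 63.2 cos 173° = -62.73
Leg 2 (348°, 59.8 nmi): east 59.8 sin 348° = -12.43, north 59.8 cos 348° = 58.49
Leg 3 (251°, 23.6 nmi): east 23.6 sin 251° = -22.31, north 23.6 cos 251° = -7.68
Net east component: -27.05 nmi.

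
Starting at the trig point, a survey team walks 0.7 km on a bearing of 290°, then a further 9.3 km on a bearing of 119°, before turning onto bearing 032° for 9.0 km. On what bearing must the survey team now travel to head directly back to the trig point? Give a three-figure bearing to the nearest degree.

Leg 1 (290°, 0.7 km): east 0.7 sin 290° = -0.66, north 0.7 cos 290° = 0.24
Leg 2 (119°, 9.3 km): east 9.3 sin 119° = 8.13, north 9.3 cos 119° = -4.51
Leg 3 (032°, 9.0 km): east 9.0 sin 32° = 4.77, north 9.0 cos 32° = 7.63
Net displacement: 12.25 east, 3.36 north. Direction back to start is (-12.25, -3.36): bearing = atan2(-12.25, -3.36) mod 360° = 254.64° ≈ 255°.

255°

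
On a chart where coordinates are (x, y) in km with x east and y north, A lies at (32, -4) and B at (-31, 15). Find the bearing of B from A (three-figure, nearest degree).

287°

Δeast = -31 − 32 = -63.00; Δnorth = 15 − -4 = 19.00.
Bearing = atan2(Δeast, Δnorth) mod 360° = 286.78° ≈ 287°.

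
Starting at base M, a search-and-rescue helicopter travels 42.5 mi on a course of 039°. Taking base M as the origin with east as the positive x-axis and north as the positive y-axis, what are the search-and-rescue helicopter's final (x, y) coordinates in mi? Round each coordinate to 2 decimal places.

(26.75, 33.03)

Leg 1 (039°, 42.5 mi): east 42.5 sin 39° = 26.75, north 42.5 cos 39° = 33.03
Summing: 26.75 mi east, 33.03 mi north → (26.75, 33.03).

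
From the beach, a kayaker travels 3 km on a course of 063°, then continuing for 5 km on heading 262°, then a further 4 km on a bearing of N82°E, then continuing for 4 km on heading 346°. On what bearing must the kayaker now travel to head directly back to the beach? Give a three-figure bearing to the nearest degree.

188°

Leg 1 (063°, 3 km): east 3 sin 63° = 2.67, north 3 cos 63° = 1.36
Leg 2 (262°, 5 km): east 5 sin 262° = -4.95, north 5 cos 262° = -0.70
Leg 3 (N82°E, 4 km): east 4 sin 82° = 3.96, north 4 cos 82° = 0.56
Leg 4 (346°, 4 km): east 4 sin 346° = -0.97, north 4 cos 346° = 3.88
Net displacement: 0.72 east, 5.10 north. Direction back to start is (-0.72, -5.10): bearing = atan2(-0.72, -5.10) mod 360° = 187.98° ≈ 188°.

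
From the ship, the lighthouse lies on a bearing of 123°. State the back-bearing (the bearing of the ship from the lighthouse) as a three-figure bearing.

303°

Back-bearing = 123° + 180° = 303°.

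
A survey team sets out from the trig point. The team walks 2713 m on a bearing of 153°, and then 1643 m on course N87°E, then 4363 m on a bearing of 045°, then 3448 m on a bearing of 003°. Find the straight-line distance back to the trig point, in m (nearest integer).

7436 m

Leg 1 (153°, 2713 m): east 2713 sin 153° = 1231.68, north 2713 cos 153° = -2417.30
Leg 2 (N87°E, 1643 m): east 1643 sin 87° = 1640.75, north 1643 cos 87° = 85.99
Leg 3 (045°, 4363 m): east 4363 sin 45° = 3085.11, north 4363 cos 45° = 3085.11
Leg 4 (003°, 3448 m): east 3448 sin 3° = 180.45, north 3448 cos 3° = 3443.27
Net: 6137.99 east, 4197.07 north. Distance = √((6137.99)² + (4197.07)²) = 7435.742 m.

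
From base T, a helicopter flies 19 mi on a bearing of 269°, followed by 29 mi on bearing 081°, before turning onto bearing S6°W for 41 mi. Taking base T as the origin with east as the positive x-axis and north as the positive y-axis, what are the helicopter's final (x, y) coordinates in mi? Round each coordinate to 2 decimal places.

(5.36, -36.57)

Leg 1 (269°, 19 mi): east 19 sin 269° = -19.00, north 19 cos 269° = -0.33
Leg 2 (081°, 29 mi): east 29 sin 81° = 28.64, north 29 cos 81° = 4.54
Leg 3 (S6°W, 41 mi): east 41 sin 186° = -4.29, north 41 cos 186° = -40.78
Summing: 5.36 mi east, -36.57 mi north → (5.36, -36.57).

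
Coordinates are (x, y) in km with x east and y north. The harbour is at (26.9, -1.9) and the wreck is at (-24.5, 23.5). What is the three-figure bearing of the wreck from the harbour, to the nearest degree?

Δeast = -24.5 − 26.9 = -51.40; Δnorth = 23.5 − -1.9 = 25.40.
Bearing = atan2(Δeast, Δnorth) mod 360° = 296.30° ≈ 296°.

296°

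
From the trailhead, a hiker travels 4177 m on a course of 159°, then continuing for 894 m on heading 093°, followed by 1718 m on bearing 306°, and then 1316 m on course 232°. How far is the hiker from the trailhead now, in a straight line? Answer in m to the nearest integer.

3747 m

Leg 1 (159°, 4177 m): east 4177 sin 159° = 1496.90, north 4177 cos 159° = -3899.57
Leg 2 (093°, 894 m): east 894 sin 93° = 892.77, north 894 cos 93° = -46.79
Leg 3 (306°, 1718 m): east 1718 sin 306° = -1389.89, north 1718 cos 306° = 1009.82
Leg 4 (232°, 1316 m): east 1316 sin 232° = -1037.02, north 1316 cos 232° = -810.21
Net: -37.24 east, -3746.75 north. Distance = √((-37.24)² + (-3746.75)²) = 3746.934 m.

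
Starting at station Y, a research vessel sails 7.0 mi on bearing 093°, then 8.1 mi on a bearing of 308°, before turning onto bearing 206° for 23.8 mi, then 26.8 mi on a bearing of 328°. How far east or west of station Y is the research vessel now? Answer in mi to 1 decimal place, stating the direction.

24.0 mi west

Leg 1 (093°, 7.0 mi): east 7.0 sin 93° = 6.99, north 7.0 cos 93° = -0.37
Leg 2 (308°, 8.1 mi): east 8.1 sin 308° = -6.38, north 8.1 cos 308° = 4.99
Leg 3 (206°, 23.8 mi): east 23.8 sin 206° = -10.43, north 23.8 cos 206° = -21.39
Leg 4 (328°, 26.8 mi): east 26.8 sin 328° = -14.20, north 26.8 cos 328° = 22.73
Net east component: -24.03 mi.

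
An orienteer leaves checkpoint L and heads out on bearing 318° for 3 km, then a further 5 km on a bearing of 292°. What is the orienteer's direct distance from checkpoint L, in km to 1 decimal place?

7.8 km

Leg 1 (318°, 3 km): east 3 sin 318° = -2.01, north 3 cos 318° = 2.23
Leg 2 (292°, 5 km): east 5 sin 292° = -4.64, north 5 cos 292° = 1.87
Net: -6.64 east, 4.10 north. Distance = √((-6.64)² + (4.10)²) = 7.808 km.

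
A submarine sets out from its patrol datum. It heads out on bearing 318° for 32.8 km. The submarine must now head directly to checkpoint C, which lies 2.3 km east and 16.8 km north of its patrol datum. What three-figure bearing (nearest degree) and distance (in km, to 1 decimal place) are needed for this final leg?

107°, 25.4 km

Leg 1 (318°, 32.8 km): east 32.8 sin 318° = -21.95, north 32.8 cos 318° = 24.38
Current position: (-21.95, 24.38). Target: (2.3, 16.8). Remaining: Δeast = 24.25, Δnorth = -7.58.
Bearing = atan2(24.25, -7.58) mod 360° = 107.35°; distance = √((24.25)² + (-7.58)²) = 25.403 km.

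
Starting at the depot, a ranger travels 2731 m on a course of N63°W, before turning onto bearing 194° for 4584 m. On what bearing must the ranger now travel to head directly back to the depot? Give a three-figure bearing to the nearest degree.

Leg 1 (N63°W, 2731 m): east 2731 sin 297° = -2433.34, north 2731 cos 297° = 1239.85
Leg 2 (194°, 4584 m): east 4584 sin 194° = -1108.97, north 4584 cos 194° = -4447.84
Net displacement: -3542.31 east, -3207.99 north. Direction back to start is (3542.31, 3207.99): bearing = atan2(3542.31, 3207.99) mod 360° = 47.84° ≈ 048°.

048°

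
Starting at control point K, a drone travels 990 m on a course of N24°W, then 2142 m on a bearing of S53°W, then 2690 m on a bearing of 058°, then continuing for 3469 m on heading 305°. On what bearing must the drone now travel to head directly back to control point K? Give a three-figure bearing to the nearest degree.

139°

Leg 1 (N24°W, 990 m): east 990 sin 336° = -402.67, north 990 cos 336° = 904.41
Leg 2 (S53°W, 2142 m): east 2142 sin 233° = -1710.68, north 2142 cos 233° = -1289.09
Leg 3 (058°, 2690 m): east 2690 sin 58° = 2281.25, north 2690 cos 58° = 1425.48
Leg 4 (305°, 3469 m): east 3469 sin 305° = -2841.64, north 3469 cos 305° = 1989.74
Net displacement: -2673.74 east, 3030.54 north. Direction back to start is (2673.74, -3030.54): bearing = atan2(2673.74, -3030.54) mod 360° = 138.58° ≈ 139°.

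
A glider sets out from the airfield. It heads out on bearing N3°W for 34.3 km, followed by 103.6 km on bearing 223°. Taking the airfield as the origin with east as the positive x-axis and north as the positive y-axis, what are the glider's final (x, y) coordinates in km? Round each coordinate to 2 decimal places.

(-72.45, -41.52)

Leg 1 (N3°W, 34.3 km): east 34.3 sin 357° = -1.80, north 34.3 cos 357° = 34.25
Leg 2 (223°, 103.6 km): east 103.6 sin 223° = -70.66, north 103.6 cos 223° = -75.77
Summing: -72.45 km east, -41.52 km north → (-72.45, -41.52).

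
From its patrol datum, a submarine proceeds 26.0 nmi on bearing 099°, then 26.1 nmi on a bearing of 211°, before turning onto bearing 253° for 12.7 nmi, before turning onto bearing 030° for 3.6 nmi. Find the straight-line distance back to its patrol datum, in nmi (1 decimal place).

Leg 1 (099°, 26.0 nmi): east 26.0 sin 99° = 25.68, north 26.0 cos 99° = -4.07
Leg 2 (211°, 26.1 nmi): east 26.1 sin 211° = -13.44, north 26.1 cos 211° = -22.37
Leg 3 (253°, 12.7 nmi): east 12.7 sin 253° = -12.15, north 12.7 cos 253° = -3.71
Leg 4 (030°, 3.6 nmi): east 3.6 sin 30° = 1.80, north 3.6 cos 30° = 3.12
Net: 1.89 east, -27.03 north. Distance = √((1.89)² + (-27.03)²) = 27.101 nmi.

27.1 nmi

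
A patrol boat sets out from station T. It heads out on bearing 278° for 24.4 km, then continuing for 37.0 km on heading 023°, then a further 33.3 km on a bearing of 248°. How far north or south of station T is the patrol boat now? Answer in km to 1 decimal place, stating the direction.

Leg 1 (278°, 24.4 km): east 24.4 sin 278° = -24.16, north 24.4 cos 278° = 3.40
Leg 2 (023°, 37.0 km): east 37.0 sin 23° = 14.46, north 37.0 cos 23° = 34.06
Leg 3 (248°, 33.3 km): east 33.3 sin 248° = -30.88, north 33.3 cos 248° = -12.47
Net north component: 24.98 km.

25.0 km north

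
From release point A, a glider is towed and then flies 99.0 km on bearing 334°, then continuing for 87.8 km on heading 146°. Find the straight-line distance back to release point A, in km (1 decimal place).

17.2 km

Leg 1 (334°, 99.0 km): east 99.0 sin 334° = -43.40, north 99.0 cos 334° = 88.98
Leg 2 (146°, 87.8 km): east 87.8 sin 146° = 49.10, north 87.8 cos 146° = -72.79
Net: 5.70 east, 16.19 north. Distance = √((5.70)² + (16.19)²) = 17.165 km.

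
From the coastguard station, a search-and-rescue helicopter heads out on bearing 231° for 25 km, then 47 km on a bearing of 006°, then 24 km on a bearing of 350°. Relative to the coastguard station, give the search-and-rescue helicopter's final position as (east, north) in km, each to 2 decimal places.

Leg 1 (231°, 25 km): east 25 sin 231° = -19.43, north 25 cos 231° = -15.73
Leg 2 (006°, 47 km): east 47 sin 6° = 4.91, north 47 cos 6° = 46.74
Leg 3 (350°, 24 km): east 24 sin 350° = -4.17, north 24 cos 350° = 23.64
Summing: -18.68 km east, 54.64 km north → (-18.68, 54.64).

(-18.68, 54.64)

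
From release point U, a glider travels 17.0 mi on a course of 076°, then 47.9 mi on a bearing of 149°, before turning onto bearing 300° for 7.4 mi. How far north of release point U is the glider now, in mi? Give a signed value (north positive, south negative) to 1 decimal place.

-33.2 mi

Leg 1 (076°, 17.0 mi): east 17.0 sin 76° = 16.50, north 17.0 cos 76° = 4.11
Leg 2 (149°, 47.9 mi): east 47.9 sin 149° = 24.67, north 47.9 cos 149° = -41.06
Leg 3 (300°, 7.4 mi): east 7.4 sin 300° = -6.41, north 7.4 cos 300° = 3.70
Net north component: -33.25 mi.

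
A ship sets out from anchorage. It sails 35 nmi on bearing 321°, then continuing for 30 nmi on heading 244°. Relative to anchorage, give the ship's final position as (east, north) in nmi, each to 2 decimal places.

(-48.99, 14.05)

Leg 1 (321°, 35 nmi): east 35 sin 321° = -22.03, north 35 cos 321° = 27.20
Leg 2 (244°, 30 nmi): east 30 sin 244° = -26.96, north 30 cos 244° = -13.15
Summing: -48.99 nmi east, 14.05 nmi north → (-48.99, 14.05).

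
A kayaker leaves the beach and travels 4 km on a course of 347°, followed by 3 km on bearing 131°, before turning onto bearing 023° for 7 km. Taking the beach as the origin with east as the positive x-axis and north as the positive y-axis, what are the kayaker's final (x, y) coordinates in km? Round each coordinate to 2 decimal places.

Leg 1 (347°, 4 km): east 4 sin 347° = -0.90, north 4 cos 347° = 3.90
Leg 2 (131°, 3 km): east 3 sin 131° = 2.26, north 3 cos 131° = -1.97
Leg 3 (023°, 7 km): east 7 sin 23° = 2.74, north 7 cos 23° = 6.44
Summing: 4.10 km east, 8.37 km north → (4.10, 8.37).

(4.10, 8.37)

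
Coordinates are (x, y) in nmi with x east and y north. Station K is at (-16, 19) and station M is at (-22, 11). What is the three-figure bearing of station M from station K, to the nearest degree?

Δeast = -22 − -16 = -6.00; Δnorth = 11 − 19 = -8.00.
Bearing = atan2(Δeast, Δnorth) mod 360° = 216.87° ≈ 217°.

217°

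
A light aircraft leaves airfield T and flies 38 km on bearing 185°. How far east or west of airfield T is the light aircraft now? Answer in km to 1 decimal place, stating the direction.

3.3 km west

Leg 1 (185°, 38 km): east 38 sin 185° = -3.31, north 38 cos 185° = -37.86
Net east component: -3.31 km.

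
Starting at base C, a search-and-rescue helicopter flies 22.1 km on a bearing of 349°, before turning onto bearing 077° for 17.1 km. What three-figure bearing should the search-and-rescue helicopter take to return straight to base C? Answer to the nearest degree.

206°

Leg 1 (349°, 22.1 km): east 22.1 sin 349° = -4.22, north 22.1 cos 349° = 21.69
Leg 2 (077°, 17.1 km): east 17.1 sin 77° = 16.66, north 17.1 cos 77° = 3.85
Net displacement: 12.44 east, 25.54 north. Direction back to start is (-12.44, -25.54): bearing = atan2(-12.44, -25.54) mod 360° = 205.98° ≈ 206°.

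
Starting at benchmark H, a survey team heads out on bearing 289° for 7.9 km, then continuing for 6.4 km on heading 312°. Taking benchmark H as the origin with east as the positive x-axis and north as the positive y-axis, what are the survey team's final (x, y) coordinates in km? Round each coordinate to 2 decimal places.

(-12.23, 6.85)

Leg 1 (289°, 7.9 km): east 7.9 sin 289° = -7.47, north 7.9 cos 289° = 2.57
Leg 2 (312°, 6.4 km): east 6.4 sin 312° = -4.76, north 6.4 cos 312° = 4.28
Summing: -12.23 km east, 6.85 km north → (-12.23, 6.85).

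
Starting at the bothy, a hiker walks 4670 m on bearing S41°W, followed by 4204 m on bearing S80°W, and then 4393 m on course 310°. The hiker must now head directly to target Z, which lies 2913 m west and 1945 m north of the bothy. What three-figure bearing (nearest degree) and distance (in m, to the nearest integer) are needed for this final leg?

066°, 8367 m

Leg 1 (S41°W, 4670 m): east 4670 sin 221° = -3063.80, north 4670 cos 221° = -3524.49
Leg 2 (S80°W, 4204 m): east 4204 sin 260° = -4140.13, north 4204 cos 260° = -730.02
Leg 3 (310°, 4393 m): east 4393 sin 310° = -3365.23, north 4393 cos 310° = 2823.77
Current position: (-10569.16, -1430.74). Target: (-2913, 1945). Remaining: Δeast = 7656.16, Δnorth = 3375.74.
Bearing = atan2(7656.16, 3375.74) mod 360° = 66.21°; distance = √((7656.16)² + (3375.74)²) = 8367.344 m.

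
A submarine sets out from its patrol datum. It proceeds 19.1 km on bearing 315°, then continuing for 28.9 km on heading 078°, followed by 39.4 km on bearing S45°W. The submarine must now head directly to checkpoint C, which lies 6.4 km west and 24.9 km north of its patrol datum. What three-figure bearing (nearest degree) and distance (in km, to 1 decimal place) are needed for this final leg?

Leg 1 (315°, 19.1 km): east 19.1 sin 315° = -13.51, north 19.1 cos 315° = 13.51
Leg 2 (078°, 28.9 km): east 28.9 sin 78° = 28.27, north 28.9 cos 78° = 6.01
Leg 3 (S45°W, 39.4 km): east 39.4 sin 225° = -27.86, north 39.4 cos 225° = -27.86
Current position: (-13.10, -8.35). Target: (-6.4, 24.9). Remaining: Δeast = 6.70, Δnorth = 33.25.
Bearing = atan2(6.70, 33.25) mod 360° = 11.39°; distance = √((6.70)² + (33.25)²) = 33.913 km.

011°, 33.9 km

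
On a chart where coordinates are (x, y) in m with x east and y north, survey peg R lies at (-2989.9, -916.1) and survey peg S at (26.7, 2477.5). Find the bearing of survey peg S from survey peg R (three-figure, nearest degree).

042°

Δeast = 26.7 − -2989.9 = 3016.60; Δnorth = 2477.5 − -916.1 = 3393.60.
Bearing = atan2(Δeast, Δnorth) mod 360° = 41.63° ≈ 042°.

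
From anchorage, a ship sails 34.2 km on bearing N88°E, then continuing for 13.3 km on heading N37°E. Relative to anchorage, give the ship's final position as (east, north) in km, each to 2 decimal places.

(42.18, 11.82)

Leg 1 (N88°E, 34.2 km): east 34.2 sin 88° = 34.18, north 34.2 cos 88° = 1.19
Leg 2 (N37°E, 13.3 km): east 13.3 sin 37° = 8.00, north 13.3 cos 37° = 10.62
Summing: 42.18 km east, 11.82 km north → (42.18, 11.82).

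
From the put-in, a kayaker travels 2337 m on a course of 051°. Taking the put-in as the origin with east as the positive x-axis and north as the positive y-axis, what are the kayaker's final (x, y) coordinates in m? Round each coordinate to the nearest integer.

(1816, 1471)

Leg 1 (051°, 2337 m): east 2337 sin 51° = 1816.19, north 2337 cos 51° = 1470.72
Summing: 1816.19 m east, 1470.72 m north → (1816, 1471).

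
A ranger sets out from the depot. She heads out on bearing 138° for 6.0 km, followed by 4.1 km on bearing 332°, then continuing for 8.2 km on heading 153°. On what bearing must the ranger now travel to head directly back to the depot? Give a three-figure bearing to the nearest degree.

Leg 1 (138°, 6.0 km): east 6.0 sin 138° = 4.01, north 6.0 cos 138° = -4.46
Leg 2 (332°, 4.1 km): east 4.1 sin 332° = -1.92, north 4.1 cos 332° = 3.62
Leg 3 (153°, 8.2 km): east 8.2 sin 153° = 3.72, north 8.2 cos 153° = -7.31
Net displacement: 5.81 east, -8.15 north. Direction back to start is (-5.81, 8.15): bearing = atan2(-5.81, 8.15) mod 360° = 324.49° ≈ 324°.

324°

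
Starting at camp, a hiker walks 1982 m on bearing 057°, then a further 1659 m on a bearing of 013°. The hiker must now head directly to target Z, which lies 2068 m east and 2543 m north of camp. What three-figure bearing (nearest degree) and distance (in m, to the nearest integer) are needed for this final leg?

168°, 156 m

Leg 1 (057°, 1982 m): east 1982 sin 57° = 1662.25, north 1982 cos 57° = 1079.47
Leg 2 (013°, 1659 m): east 1659 sin 13° = 373.19, north 1659 cos 13° = 1616.48
Current position: (2035.44, 2695.95). Target: (2068, 2543). Remaining: Δeast = 32.56, Δnorth = -152.95.
Bearing = atan2(32.56, -152.95) mod 360° = 167.98°; distance = √((32.56)² + (-152.95)²) = 156.382 m.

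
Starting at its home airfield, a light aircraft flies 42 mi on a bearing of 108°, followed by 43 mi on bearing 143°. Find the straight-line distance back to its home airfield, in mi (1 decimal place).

81.1 mi

Leg 1 (108°, 42 mi): east 42 sin 108° = 39.94, north 42 cos 108° = -12.98
Leg 2 (143°, 43 mi): east 43 sin 143° = 25.88, north 43 cos 143° = -34.34
Net: 65.82 east, -47.32 north. Distance = √((65.82)² + (-47.32)²) = 81.066 mi.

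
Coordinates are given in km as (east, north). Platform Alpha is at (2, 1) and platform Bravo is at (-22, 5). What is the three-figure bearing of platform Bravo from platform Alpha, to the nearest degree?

279°

Δeast = -22 − 2 = -24.00; Δnorth = 5 − 1 = 4.00.
Bearing = atan2(Δeast, Δnorth) mod 360° = 279.46° ≈ 279°.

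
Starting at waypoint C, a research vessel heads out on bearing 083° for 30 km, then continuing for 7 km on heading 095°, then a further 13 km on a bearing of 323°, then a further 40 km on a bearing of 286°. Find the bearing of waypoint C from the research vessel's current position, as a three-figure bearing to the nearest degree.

159°

Leg 1 (083°, 30 km): east 30 sin 83° = 29.78, north 30 cos 83° = 3.66
Leg 2 (095°, 7 km): east 7 sin 95° = 6.97, north 7 cos 95° = -0.61
Leg 3 (323°, 13 km): east 13 sin 323° = -7.82, north 13 cos 323° = 10.38
Leg 4 (286°, 40 km): east 40 sin 286° = -38.45, north 40 cos 286° = 11.03
Net displacement: -9.52 east, 24.45 north. Direction back to start is (9.52, -24.45): bearing = atan2(9.52, -24.45) mod 360° = 158.72° ≈ 159°.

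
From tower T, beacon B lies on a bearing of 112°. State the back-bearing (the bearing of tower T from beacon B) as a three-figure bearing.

292°

Back-bearing = 112° + 180° = 292°.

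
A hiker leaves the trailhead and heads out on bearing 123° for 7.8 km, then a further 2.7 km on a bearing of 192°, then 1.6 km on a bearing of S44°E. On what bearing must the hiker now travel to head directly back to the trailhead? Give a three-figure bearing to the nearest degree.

319°

Leg 1 (123°, 7.8 km): east 7.8 sin 123° = 6.54, north 7.8 cos 123° = -4.25
Leg 2 (192°, 2.7 km): east 2.7 sin 192° = -0.56, north 2.7 cos 192° = -2.64
Leg 3 (S44°E, 1.6 km): east 1.6 sin 136° = 1.11, north 1.6 cos 136° = -1.15
Net displacement: 7.09 east, -8.04 north. Direction back to start is (-7.09, 8.04): bearing = atan2(-7.09, 8.04) mod 360° = 318.59° ≈ 319°.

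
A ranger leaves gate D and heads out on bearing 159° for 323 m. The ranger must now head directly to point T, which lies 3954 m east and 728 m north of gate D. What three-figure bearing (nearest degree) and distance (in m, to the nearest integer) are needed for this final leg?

Leg 1 (159°, 323 m): east 323 sin 159° = 115.75, north 323 cos 159° = -301.55
Current position: (115.75, -301.55). Target: (3954, 728). Remaining: Δeast = 3838.25, Δnorth = 1029.55.
Bearing = atan2(3838.25, 1029.55) mod 360° = 74.98°; distance = √((3838.25)² + (1029.55)²) = 3973.928 m.

075°, 3974 m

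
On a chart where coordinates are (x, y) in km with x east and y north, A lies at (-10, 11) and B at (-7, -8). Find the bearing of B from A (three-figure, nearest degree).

171°

Δeast = -7 − -10 = 3.00; Δnorth = -8 − 11 = -19.00.
Bearing = atan2(Δeast, Δnorth) mod 360° = 171.03° ≈ 171°.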